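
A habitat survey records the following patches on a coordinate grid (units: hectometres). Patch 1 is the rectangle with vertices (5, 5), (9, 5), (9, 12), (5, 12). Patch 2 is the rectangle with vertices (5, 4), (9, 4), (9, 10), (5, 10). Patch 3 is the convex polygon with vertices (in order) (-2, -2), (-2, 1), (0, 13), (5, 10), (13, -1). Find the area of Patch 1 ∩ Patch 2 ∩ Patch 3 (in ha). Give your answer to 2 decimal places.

9.09

The intersection is the polygon with vertices (5,5), (5,10), (8.636,5).
By the shoelace formula its area is 9.09.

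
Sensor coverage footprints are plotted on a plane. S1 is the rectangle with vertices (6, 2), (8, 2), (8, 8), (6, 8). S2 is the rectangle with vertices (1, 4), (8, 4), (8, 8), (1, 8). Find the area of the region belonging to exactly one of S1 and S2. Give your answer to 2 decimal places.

|S1∩S2|: x∈[6,8], y∈[4,8] → 2·4 = 8.
|S1 △ S2| = |S1| + |S2| − 2·|S1∩S2| = 12 + 28 − 16 = 24.00.

24.00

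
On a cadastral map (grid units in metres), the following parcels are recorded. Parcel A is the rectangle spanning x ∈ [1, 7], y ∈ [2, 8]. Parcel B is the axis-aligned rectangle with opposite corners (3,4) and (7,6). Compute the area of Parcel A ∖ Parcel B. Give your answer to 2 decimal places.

28.00

|Parcel A∩Parcel B|: x∈[3,7], y∈[4,6] → 4·2 = 8.
|Parcel A| = 36.
|Parcel A ∖ Parcel B| = |Parcel A| − |Parcel A∩Parcel B| = 36 − 8 = 28.00.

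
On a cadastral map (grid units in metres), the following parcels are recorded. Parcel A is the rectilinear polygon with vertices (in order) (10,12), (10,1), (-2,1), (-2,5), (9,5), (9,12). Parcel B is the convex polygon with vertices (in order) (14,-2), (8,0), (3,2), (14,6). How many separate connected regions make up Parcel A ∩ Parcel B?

1

Parcel A ∩ Parcel B is a single connected region.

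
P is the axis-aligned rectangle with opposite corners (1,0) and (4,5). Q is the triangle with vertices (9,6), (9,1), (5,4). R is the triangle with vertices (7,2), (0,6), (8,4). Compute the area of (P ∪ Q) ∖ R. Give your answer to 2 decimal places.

|P ∪ Q| = 25.
|(P ∪ Q) ∩ R| = 4.651.
|(P ∪ Q) ∖ R| = 25 − 4.651 = 20.35.

20.35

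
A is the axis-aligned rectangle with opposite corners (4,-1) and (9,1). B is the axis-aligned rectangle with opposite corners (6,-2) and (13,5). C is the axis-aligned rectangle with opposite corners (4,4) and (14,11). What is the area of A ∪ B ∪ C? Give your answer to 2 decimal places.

116.00

By inclusion–exclusion:
Individual areas: |A| = 10, |B| = 49, |C| = 70.
|A∩B|: x∈[6,9], y∈[-1,1] → 3·2 = 6.
|A∩C| = 0 (no overlap).
|B∩C|: x∈[6,13], y∈[4,5] → 7·1 = 7.
|A∩B∩C| = 0.
|A ∪ B ∪ C| = 129 − 13 + 0 = 116.00.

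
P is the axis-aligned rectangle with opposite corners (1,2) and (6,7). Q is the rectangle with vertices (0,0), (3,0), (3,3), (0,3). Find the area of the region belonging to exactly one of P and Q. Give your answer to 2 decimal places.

30.00

|P∩Q|: x∈[1,3], y∈[2,3] → 2·1 = 2.
|P △ Q| = |P| + |Q| − 2·|P∩Q| = 25 + 9 − 4 = 30.00.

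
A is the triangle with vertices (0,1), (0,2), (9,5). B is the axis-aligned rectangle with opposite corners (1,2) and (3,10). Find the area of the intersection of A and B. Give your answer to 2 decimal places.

The intersection is the polygon with vertices (3,3), (3,2.333), (2.25,2), (1,2), (1,2.333).
By the shoelace formula its area is 1.21.

1.21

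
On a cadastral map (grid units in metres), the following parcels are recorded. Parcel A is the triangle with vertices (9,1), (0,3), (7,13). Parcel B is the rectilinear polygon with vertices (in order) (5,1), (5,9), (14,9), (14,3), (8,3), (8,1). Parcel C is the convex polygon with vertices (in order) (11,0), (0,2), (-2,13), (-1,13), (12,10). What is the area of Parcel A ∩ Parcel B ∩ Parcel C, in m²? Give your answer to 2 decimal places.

23.33

The intersection is the polygon with vertices (5,9), (7.667,9), (8.667,3), (8,3), (8,1.222), (5,1.889).
By the shoelace formula its area is 23.33.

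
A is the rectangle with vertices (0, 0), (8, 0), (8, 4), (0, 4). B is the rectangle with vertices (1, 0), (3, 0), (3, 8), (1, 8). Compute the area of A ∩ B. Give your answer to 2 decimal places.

|A∩B|: x∈[1,3], y∈[0,4] → 2·4 = 8.

8.00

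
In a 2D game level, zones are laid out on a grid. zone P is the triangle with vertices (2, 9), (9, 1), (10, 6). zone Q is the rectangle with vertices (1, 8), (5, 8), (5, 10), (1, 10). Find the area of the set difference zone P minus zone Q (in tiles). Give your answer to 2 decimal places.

|zone P| = 21.5, |zone P∩zone Q| = 0.8958.
|zone P ∖ zone Q| = |zone P| − |zone P∩zone Q| = 21.5 − 0.8958 = 20.60.

20.60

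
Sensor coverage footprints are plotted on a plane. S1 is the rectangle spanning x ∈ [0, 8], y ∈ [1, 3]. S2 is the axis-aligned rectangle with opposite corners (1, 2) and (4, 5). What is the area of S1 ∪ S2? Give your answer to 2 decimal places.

By inclusion–exclusion:
Individual areas: |S1| = 16, |S2| = 9.
|S1∩S2|: x∈[1,4], y∈[2,3] → 3·1 = 3.
|S1 ∪ S2| = 25 − 3 = 22.00.

22.00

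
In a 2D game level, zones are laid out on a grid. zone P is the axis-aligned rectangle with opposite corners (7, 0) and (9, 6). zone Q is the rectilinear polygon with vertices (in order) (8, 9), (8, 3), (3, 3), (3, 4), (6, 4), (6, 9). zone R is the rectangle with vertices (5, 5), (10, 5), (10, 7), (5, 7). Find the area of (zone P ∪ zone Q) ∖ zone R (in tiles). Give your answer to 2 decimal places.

|zone P ∪ zone Q| = 24.
|(zone P ∪ zone Q) ∩ zone R| = 5.
|(zone P ∪ zone Q) ∖ zone R| = 24 − 5 = 19.00.

19.00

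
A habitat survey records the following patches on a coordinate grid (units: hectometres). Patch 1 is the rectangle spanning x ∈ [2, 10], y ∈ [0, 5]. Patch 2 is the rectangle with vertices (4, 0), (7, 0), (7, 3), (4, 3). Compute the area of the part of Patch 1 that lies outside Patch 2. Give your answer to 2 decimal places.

|Patch 1∩Patch 2|: x∈[4,7], y∈[0,3] → 3·3 = 9.
|Patch 1| = 40.
|Patch 1 ∖ Patch 2| = |Patch 1| − |Patch 1∩Patch 2| = 40 − 9 = 31.00.

31.00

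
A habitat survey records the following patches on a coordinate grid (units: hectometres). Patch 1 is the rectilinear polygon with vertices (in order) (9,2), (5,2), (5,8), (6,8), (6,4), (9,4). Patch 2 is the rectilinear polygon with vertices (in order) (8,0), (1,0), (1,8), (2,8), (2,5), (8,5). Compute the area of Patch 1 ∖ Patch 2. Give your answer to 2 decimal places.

|Patch 1| = 12, |Patch 1∩Patch 2| = 7.
|Patch 1 ∖ Patch 2| = |Patch 1| − |Patch 1∩Patch 2| = 12 − 7 = 5.00.

5.00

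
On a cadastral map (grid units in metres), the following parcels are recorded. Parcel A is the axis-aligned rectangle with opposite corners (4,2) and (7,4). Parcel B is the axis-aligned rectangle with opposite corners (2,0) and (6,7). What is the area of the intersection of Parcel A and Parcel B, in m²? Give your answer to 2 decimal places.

|Parcel A∩Parcel B|: x∈[4,6], y∈[2,4] → 2·2 = 4.

4.00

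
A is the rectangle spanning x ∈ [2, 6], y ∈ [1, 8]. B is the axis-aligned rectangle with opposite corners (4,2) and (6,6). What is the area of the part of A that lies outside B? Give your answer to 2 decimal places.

|A∩B|: x∈[4,6], y∈[2,6] → 2·4 = 8.
|A| = 28.
|A ∖ B| = |A| − |A∩B| = 28 − 8 = 20.00.

20.00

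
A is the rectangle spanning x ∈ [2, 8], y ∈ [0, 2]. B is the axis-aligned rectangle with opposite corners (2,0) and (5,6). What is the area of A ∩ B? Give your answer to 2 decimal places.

6.00

|A∩B|: x∈[2,5], y∈[0,2] → 3·2 = 6.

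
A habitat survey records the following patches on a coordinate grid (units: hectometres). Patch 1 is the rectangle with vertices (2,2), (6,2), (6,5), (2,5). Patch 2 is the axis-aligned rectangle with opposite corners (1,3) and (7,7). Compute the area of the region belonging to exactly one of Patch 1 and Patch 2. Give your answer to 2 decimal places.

|Patch 1∩Patch 2|: x∈[2,6], y∈[3,5] → 4·2 = 8.
|Patch 1 △ Patch 2| = |Patch 1| + |Patch 2| − 2·|Patch 1∩Patch 2| = 12 + 24 − 16 = 20.00.

20.00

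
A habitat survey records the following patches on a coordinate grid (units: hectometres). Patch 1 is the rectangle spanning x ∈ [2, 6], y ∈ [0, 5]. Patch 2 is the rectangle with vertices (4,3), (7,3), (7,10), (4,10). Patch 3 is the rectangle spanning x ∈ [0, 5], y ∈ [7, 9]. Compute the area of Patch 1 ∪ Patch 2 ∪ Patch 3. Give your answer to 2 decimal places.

By inclusion–exclusion:
Individual areas: |Patch 1| = 20, |Patch 2| = 21, |Patch 3| = 10.
|Patch 1∩Patch 2|: x∈[4,6], y∈[3,5] → 2·2 = 4.
|Patch 1∩Patch 3| = 0 (no overlap).
|Patch 2∩Patch 3|: x∈[4,5], y∈[7,9] → 1·2 = 2.
|Patch 1∩Patch 2∩Patch 3| = 0.
|Patch 1 ∪ Patch 2 ∪ Patch 3| = 51 − 6 + 0 = 45.00.

45.00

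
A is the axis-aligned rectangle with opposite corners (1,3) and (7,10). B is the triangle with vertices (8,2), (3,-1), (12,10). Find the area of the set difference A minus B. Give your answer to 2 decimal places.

41.68

|A| = 42, |A∩B| = 0.3232.
|A ∖ B| = |A| − |A∩B| = 42 − 0.3232 = 41.68.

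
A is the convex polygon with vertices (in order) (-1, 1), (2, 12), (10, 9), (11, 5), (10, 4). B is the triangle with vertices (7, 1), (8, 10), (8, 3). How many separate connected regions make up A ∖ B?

2

A ∖ B splits into 2 disjoint pieces (area 62.2533, area 13.7955).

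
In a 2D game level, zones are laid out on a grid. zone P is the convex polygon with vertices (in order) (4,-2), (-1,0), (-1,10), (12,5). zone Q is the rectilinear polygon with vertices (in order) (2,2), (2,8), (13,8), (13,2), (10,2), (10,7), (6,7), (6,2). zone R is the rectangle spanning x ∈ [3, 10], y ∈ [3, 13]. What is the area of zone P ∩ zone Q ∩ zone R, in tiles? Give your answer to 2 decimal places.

14.50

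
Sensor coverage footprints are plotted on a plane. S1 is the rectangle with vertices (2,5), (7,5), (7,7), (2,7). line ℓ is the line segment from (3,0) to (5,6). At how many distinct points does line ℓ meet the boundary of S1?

1

The segment meets the boundary at (4.667,5).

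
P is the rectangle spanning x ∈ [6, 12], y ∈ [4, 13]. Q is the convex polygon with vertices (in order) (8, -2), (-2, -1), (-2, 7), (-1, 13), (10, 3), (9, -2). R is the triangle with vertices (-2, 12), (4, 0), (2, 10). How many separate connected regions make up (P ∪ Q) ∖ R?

1

(P ∪ Q) ∖ R is a single connected region.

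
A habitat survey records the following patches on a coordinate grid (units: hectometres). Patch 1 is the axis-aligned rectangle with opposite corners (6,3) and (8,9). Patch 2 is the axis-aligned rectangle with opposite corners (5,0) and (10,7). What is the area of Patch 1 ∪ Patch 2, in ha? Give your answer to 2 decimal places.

By inclusion–exclusion:
Individual areas: |Patch 1| = 12, |Patch 2| = 35.
|Patch 1∩Patch 2|: x∈[6,8], y∈[3,7] → 2·4 = 8.
|Patch 1 ∪ Patch 2| = 47 − 8 = 39.00.

39.00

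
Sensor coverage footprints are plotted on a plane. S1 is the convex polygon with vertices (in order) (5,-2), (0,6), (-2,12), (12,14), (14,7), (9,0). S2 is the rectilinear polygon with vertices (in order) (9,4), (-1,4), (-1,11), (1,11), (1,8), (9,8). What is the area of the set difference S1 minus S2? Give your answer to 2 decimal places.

|S1| = 161.5, |S1∩S2| = 41.25.
|S1 ∖ S2| = |S1| − |S1∩S2| = 161.5 − 41.25 = 120.25.

120.25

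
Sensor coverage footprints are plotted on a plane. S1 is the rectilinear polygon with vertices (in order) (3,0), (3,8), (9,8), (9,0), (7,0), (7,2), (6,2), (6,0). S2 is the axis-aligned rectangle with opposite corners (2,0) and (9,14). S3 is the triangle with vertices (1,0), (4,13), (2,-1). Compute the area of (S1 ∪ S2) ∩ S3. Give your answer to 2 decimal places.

5.26

The region (S1 ∪ S2) ∩ S3 is the polygon with vertices (2,0), (2,4.333), (4,13), (2.143,0).
By the shoelace formula its area is 5.26.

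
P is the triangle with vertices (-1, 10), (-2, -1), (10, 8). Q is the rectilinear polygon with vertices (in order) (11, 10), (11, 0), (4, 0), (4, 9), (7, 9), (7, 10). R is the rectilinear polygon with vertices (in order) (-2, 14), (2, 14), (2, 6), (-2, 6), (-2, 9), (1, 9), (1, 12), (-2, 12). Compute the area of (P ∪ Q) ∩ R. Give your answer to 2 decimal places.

10.23

The region (P ∪ Q) ∩ R is the polygon with vertices (-1.091,9), (1,9), (1,9.636), (2,9.454), (2,6), (-1.364,6).
By the shoelace formula its area is 10.23.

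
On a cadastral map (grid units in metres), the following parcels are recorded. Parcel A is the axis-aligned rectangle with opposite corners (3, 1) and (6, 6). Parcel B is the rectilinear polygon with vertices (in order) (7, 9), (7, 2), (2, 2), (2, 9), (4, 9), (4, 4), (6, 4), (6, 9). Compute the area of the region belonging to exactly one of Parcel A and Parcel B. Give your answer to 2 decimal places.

|Parcel A| = 15, |Parcel B| = 25, |Parcel A∩Parcel B| = 8.
|Parcel A △ Parcel B| = |Parcel A| + |Parcel B| − 2·|Parcel A∩Parcel B| = 15 + 25 − 16 = 24.00.

24.00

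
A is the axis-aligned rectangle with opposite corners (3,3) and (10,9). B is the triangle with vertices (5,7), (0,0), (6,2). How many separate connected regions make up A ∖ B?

A ∖ B is a single connected region.

1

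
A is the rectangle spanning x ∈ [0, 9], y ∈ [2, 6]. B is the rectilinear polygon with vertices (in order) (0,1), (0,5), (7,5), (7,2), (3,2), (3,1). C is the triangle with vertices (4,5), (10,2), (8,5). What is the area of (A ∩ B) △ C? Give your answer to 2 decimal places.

22.50

|A ∩ B| = 21.
|(A ∩ B) ∩ C| = 2.25.
|(A ∩ B) △ C| = 21 + 6 − 4.5 = 22.50.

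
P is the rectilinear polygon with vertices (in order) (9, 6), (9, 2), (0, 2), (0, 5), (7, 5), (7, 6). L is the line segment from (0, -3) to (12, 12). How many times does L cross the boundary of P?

4

The segment meets the boundary at (7,5.75), (6.4,5), (4,2), (7.2,6).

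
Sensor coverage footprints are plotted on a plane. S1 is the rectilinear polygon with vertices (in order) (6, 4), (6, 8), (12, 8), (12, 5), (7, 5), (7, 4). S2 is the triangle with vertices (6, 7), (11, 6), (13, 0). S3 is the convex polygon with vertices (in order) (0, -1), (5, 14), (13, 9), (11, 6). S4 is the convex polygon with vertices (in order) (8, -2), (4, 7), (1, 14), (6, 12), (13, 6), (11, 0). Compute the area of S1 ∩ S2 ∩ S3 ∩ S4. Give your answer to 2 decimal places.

The intersection is the polygon with vertices (11,6), (9.429,5), (8,5), (6,7).
By the shoelace formula its area is 4.71.

4.71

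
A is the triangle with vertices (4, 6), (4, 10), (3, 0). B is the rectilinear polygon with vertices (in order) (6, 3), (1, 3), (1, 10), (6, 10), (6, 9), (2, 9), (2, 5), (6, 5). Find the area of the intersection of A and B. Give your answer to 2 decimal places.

0.58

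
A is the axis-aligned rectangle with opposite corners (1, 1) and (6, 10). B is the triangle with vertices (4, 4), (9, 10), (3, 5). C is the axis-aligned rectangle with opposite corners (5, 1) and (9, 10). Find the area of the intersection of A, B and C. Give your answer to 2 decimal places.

The intersection is the polygon with vertices (5,5.2), (5,6.667), (6,7.5), (6,6.4).
By the shoelace formula its area is 1.28.

1.28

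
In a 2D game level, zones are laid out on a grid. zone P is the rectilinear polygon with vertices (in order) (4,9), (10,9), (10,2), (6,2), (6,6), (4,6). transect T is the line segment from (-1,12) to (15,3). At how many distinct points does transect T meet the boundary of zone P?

2

The segment meets the boundary at (10,5.812), (4.333,9).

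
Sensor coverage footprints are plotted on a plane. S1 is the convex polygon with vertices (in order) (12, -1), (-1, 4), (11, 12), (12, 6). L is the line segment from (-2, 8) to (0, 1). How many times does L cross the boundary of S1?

The segment meets the boundary at (-0.84,3.938), (-0.88,4.08).

2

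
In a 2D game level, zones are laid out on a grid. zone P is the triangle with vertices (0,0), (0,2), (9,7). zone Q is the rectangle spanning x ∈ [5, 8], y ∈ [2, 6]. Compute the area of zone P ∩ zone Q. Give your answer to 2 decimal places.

The intersection is the polygon with vertices (7.2,6), (7.714,6), (5,3.889), (5,4.778).
By the shoelace formula its area is 1.52.

1.52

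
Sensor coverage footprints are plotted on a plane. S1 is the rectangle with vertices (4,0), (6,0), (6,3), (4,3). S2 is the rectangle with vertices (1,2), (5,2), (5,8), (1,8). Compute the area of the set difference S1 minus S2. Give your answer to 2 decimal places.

5.00

|S1∩S2|: x∈[4,5], y∈[2,3] → 1·1 = 1.
|S1| = 6.
|S1 ∖ S2| = |S1| − |S1∩S2| = 6 − 1 = 5.00.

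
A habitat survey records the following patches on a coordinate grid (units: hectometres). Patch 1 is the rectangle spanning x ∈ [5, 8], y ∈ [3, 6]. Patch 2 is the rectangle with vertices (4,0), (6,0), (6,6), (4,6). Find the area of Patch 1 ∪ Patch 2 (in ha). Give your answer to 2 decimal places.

By inclusion–exclusion:
Individual areas: |Patch 1| = 9, |Patch 2| = 12.
|Patch 1∩Patch 2|: x∈[5,6], y∈[3,6] → 1·3 = 3.
|Patch 1 ∪ Patch 2| = 21 − 3 = 18.00.

18.00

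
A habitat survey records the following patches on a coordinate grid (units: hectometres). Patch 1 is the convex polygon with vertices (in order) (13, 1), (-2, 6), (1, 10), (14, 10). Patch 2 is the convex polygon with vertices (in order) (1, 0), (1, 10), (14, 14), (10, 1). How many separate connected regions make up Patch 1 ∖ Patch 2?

2

Patch 1 ∖ Patch 2 splits into 2 disjoint pieces (area 17.678, area 7.5).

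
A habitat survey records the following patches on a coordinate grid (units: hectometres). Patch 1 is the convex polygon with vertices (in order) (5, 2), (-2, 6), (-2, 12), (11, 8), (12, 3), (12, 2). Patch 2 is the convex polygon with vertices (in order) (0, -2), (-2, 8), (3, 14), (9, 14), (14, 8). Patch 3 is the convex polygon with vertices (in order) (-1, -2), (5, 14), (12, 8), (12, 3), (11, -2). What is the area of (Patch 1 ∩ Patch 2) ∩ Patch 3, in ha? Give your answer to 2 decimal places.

The region (Patch 1 ∩ Patch 2) ∩ Patch 3 is the polygon with vertices (11,8), (11.375,6.125), (5.6,2), (5,2), (1.294,4.118), (3.603,10.276).
By the shoelace formula its area is 50.86.

50.86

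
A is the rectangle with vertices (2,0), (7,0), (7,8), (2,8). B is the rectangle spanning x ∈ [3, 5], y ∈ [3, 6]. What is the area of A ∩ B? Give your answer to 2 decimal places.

6.00

|A∩B|: x∈[3,5], y∈[3,6] → 2·3 = 6.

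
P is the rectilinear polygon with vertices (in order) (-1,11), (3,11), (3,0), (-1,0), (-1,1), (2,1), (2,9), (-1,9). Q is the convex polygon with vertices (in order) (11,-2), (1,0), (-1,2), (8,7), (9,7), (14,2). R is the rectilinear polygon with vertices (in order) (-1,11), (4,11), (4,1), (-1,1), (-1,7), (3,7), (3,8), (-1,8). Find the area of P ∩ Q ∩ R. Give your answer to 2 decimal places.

2.94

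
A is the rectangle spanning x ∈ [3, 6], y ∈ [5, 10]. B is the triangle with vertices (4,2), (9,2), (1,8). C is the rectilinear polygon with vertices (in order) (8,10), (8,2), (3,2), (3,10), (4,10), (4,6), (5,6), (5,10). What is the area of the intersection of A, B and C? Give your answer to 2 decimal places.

The intersection is the polygon with vertices (3,6.5), (5,5), (3,5).
By the shoelace formula its area is 1.50.

1.50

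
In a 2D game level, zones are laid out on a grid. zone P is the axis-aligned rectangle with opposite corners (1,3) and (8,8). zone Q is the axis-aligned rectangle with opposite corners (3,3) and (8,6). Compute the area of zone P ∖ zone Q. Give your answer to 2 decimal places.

20.00

|zone P∩zone Q|: x∈[3,8], y∈[3,6] → 5·3 = 15.
|zone P| = 35.
|zone P ∖ zone Q| = |zone P| − |zone P∩zone Q| = 35 − 15 = 20.00.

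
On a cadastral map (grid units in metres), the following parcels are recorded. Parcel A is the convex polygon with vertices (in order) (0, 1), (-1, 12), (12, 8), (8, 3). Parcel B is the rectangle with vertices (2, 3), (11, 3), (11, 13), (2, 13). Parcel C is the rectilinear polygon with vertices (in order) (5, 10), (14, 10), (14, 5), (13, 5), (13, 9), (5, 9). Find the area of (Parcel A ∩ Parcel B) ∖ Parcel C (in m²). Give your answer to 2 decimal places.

52.48

|Parcel A ∩ Parcel B| = 54.6058.
|(Parcel A ∩ Parcel B) ∩ Parcel C| = 2.125.
|(Parcel A ∩ Parcel B) ∖ Parcel C| = 54.6058 − 2.125 = 52.48.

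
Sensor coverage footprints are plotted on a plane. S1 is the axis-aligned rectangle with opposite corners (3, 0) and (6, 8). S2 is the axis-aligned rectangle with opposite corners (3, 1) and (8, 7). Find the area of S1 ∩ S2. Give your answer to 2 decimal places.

|S1∩S2|: x∈[3,6], y∈[1,7] → 3·6 = 18.

18.00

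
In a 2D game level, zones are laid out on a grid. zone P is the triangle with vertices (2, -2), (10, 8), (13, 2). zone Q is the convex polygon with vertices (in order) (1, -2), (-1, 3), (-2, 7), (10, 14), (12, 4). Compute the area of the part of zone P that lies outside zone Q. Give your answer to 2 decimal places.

15.52

|zone P| = 39, |zone P∩zone Q| = 23.4839.
|zone P ∖ zone Q| = |zone P| − |zone P∩zone Q| = 39 − 23.4839 = 15.52.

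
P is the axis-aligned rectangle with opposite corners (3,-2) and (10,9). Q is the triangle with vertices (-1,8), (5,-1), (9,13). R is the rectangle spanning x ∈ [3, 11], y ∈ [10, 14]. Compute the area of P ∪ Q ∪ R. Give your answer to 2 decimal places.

By inclusion–exclusion:
Individual areas: |P| = 77, |Q| = 60, |R| = 32.
|P∩Q| = 31.2857.
|P∩R| = 0 (no overlap).
|Q∩R| = 7.7143.
|P∩Q∩R| = 0.
|P ∪ Q ∪ R| = 169 − 39 + 0 = 130.00.

130.00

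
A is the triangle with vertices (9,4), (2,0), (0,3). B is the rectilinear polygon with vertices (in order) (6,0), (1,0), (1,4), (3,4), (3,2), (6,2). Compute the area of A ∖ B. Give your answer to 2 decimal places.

7.31

|A| = 14.5, |A∩B| = 7.1944.
|A ∖ B| = |A| − |A∩B| = 14.5 − 7.1944 = 7.31.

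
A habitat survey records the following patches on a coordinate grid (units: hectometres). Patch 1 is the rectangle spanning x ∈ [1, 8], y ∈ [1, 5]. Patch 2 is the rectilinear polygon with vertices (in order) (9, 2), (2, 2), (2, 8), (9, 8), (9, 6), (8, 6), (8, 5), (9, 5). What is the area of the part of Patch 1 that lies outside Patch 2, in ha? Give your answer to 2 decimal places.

|Patch 1| = 28, |Patch 1∩Patch 2| = 18.
|Patch 1 ∖ Patch 2| = |Patch 1| − |Patch 1∩Patch 2| = 28 − 18 = 10.00.

10.00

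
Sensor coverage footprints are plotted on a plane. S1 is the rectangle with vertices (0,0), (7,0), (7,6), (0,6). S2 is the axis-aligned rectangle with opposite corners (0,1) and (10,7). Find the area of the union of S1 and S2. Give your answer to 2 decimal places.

By inclusion–exclusion:
Individual areas: |S1| = 42, |S2| = 60.
|S1∩S2|: x∈[0,7], y∈[1,6] → 7·5 = 35.
|S1 ∪ S2| = 102 − 35 = 67.00.

67.00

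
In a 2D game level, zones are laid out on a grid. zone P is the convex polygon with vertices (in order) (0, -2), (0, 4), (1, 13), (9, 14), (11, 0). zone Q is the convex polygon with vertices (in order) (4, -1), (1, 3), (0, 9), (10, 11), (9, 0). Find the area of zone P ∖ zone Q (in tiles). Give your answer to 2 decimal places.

54.75

|zone P| = 141.5, |zone P∩zone Q| = 86.7462.
|zone P ∖ zone Q| = |zone P| − |zone P∩zone Q| = 141.5 − 86.7462 = 54.75.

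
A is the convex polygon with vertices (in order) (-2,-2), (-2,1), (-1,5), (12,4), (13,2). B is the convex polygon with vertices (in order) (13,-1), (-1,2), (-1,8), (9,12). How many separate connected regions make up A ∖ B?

2

A ∖ B splits into 2 disjoint pieces (area 19.3564, area 1.578).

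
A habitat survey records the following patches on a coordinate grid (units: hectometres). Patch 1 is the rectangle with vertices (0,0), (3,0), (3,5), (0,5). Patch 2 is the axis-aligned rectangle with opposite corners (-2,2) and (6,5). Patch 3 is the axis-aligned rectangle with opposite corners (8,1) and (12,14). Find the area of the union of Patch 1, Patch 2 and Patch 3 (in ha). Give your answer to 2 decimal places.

By inclusion–exclusion:
Individual areas: |Patch 1| = 15, |Patch 2| = 24, |Patch 3| = 52.
|Patch 1∩Patch 2|: x∈[0,3], y∈[2,5] → 3·3 = 9.
|Patch 1∩Patch 3| = 0 (no overlap).
|Patch 2∩Patch 3| = 0 (no overlap).
|Patch 1∩Patch 2∩Patch 3| = 0.
|Patch 1 ∪ Patch 2 ∪ Patch 3| = 91 − 9 + 0 = 82.00.

82.00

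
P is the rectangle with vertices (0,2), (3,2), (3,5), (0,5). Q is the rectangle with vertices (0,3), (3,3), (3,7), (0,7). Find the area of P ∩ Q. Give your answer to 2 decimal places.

|P∩Q|: x∈[0,3], y∈[3,5] → 3·2 = 6.

6.00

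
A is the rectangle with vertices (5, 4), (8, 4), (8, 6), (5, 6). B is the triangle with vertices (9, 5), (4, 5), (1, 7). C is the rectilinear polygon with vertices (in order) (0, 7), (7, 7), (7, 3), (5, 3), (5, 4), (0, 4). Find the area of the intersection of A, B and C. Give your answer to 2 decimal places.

The intersection is the polygon with vertices (5,5), (5,6), (7,5.5), (7,5).
By the shoelace formula its area is 1.50.

1.50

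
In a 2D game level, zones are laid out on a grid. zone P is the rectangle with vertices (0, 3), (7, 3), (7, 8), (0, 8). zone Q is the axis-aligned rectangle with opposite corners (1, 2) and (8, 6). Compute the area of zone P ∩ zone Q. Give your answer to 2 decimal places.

18.00

|zone P∩zone Q|: x∈[1,7], y∈[3,6] → 6·3 = 18.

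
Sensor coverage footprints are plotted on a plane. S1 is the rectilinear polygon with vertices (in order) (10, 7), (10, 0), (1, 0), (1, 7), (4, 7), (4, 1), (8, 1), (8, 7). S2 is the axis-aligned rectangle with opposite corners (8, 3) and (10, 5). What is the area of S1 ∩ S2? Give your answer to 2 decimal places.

The intersection is the polygon with vertices (10,3), (8,3), (8,5), (10,5).
By the shoelace formula its area is 4.00.

4.00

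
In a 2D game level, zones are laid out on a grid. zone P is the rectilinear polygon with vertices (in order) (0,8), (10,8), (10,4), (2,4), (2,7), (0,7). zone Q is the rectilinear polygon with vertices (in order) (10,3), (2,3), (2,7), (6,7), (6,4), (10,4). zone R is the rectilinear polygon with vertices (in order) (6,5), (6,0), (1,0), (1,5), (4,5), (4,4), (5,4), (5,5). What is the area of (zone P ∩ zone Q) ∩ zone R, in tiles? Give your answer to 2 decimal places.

|zone P ∩ zone Q| = 12.
|(zone P ∩ zone Q) ∩ zone R| = 3.00.

3.00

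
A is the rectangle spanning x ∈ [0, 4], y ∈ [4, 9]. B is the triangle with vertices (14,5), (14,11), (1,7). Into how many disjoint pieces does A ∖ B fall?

1

A ∖ B is a single connected region.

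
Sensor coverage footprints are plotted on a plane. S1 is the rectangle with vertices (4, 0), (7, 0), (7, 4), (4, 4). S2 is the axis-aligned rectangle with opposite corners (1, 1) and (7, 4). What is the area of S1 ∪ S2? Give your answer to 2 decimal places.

By inclusion–exclusion:
Individual areas: |S1| = 12, |S2| = 18.
|S1∩S2|: x∈[4,7], y∈[1,4] → 3·3 = 9.
|S1 ∪ S2| = 30 − 9 = 21.00.

21.00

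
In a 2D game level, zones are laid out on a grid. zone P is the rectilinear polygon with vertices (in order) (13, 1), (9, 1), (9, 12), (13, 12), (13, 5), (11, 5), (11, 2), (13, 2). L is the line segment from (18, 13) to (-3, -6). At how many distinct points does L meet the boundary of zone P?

2

The segment meets the boundary at (9,4.857), (13,8.476).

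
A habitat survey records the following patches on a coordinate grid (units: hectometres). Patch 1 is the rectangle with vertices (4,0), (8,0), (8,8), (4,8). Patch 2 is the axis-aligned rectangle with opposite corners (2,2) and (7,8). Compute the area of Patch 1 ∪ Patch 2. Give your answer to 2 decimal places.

44.00

By inclusion–exclusion:
Individual areas: |Patch 1| = 32, |Patch 2| = 30.
|Patch 1∩Patch 2|: x∈[4,7], y∈[2,8] → 3·6 = 18.
|Patch 1 ∪ Patch 2| = 62 − 18 = 44.00.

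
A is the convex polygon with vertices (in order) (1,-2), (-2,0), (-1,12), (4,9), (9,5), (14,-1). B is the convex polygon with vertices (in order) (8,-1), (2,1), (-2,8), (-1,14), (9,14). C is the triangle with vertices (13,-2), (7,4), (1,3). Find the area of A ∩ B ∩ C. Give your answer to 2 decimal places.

14.17

The intersection is the polygon with vertices (8.07,0.054), (1,3), (7,4), (8.25,2.75).
By the shoelace formula its area is 14.17.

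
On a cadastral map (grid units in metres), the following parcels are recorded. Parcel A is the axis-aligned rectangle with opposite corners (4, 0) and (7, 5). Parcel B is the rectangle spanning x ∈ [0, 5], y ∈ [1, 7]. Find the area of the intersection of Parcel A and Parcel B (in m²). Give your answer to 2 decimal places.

4.00

|Parcel A∩Parcel B|: x∈[4,5], y∈[1,5] → 1·4 = 4.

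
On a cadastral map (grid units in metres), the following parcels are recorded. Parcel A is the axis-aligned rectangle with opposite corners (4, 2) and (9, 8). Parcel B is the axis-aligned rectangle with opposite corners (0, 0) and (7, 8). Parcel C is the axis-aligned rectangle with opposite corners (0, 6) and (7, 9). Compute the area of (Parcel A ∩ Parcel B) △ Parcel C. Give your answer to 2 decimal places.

27.00

|Parcel A ∩ Parcel B| = 18.
|(Parcel A ∩ Parcel B) ∩ Parcel C| = 6.
|(Parcel A ∩ Parcel B) △ Parcel C| = 18 + 21 − 12 = 27.00.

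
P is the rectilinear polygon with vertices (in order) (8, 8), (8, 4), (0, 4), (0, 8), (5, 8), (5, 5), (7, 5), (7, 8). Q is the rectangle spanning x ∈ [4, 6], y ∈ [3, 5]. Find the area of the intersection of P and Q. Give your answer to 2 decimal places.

2.00

The intersection is the polygon with vertices (4,4), (4,5), (5,5), (6,5), (6,4).
By the shoelace formula its area is 2.00.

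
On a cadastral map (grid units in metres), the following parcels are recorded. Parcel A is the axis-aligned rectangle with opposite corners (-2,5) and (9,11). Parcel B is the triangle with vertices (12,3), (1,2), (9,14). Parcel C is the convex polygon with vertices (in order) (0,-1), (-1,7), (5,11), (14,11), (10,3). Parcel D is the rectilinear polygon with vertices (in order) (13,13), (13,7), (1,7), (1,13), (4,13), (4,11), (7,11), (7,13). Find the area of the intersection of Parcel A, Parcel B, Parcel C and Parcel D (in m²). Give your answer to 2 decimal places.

The intersection is the polygon with vertices (7,11), (9,11), (9,7), (4.333,7).
By the shoelace formula its area is 13.33.

13.33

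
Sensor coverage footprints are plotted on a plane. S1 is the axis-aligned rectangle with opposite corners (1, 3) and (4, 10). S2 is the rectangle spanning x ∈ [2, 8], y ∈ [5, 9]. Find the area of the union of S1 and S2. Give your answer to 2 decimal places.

37.00

By inclusion–exclusion:
Individual areas: |S1| = 21, |S2| = 24.
|S1∩S2|: x∈[2,4], y∈[5,9] → 2·4 = 8.
|S1 ∪ S2| = 45 − 8 = 37.00.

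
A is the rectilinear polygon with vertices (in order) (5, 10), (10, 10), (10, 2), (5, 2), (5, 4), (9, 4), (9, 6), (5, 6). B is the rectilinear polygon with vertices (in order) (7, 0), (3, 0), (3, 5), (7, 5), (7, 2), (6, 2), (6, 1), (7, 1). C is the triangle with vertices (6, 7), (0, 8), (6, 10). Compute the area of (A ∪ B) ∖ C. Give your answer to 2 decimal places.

|A ∪ B| = 47.
|(A ∪ B) ∩ C| = 2.75.
|(A ∪ B) ∖ C| = 47 − 2.75 = 44.25.

44.25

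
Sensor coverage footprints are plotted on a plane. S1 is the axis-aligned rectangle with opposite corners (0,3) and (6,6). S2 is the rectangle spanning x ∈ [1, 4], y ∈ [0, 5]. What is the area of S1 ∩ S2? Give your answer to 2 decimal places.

|S1∩S2|: x∈[1,4], y∈[3,5] → 3·2 = 6.

6.00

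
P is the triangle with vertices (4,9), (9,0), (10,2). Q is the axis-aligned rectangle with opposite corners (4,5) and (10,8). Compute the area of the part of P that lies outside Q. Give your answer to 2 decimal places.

7.24

|P| = 9.5, |P∩Q| = 2.2619.
|P ∖ Q| = |P| − |P∩Q| = 9.5 − 2.2619 = 7.24.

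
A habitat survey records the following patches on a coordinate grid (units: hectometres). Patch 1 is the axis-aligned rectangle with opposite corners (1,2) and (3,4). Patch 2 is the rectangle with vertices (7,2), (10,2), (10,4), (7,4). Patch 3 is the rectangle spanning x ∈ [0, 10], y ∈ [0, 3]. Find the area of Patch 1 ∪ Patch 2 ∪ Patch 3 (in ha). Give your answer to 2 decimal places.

By inclusion–exclusion:
Individual areas: |Patch 1| = 4, |Patch 2| = 6, |Patch 3| = 30.
|Patch 1∩Patch 2| = 0 (no overlap).
|Patch 1∩Patch 3|: x∈[1,3], y∈[2,3] → 2·1 = 2.
|Patch 2∩Patch 3|: x∈[7,10], y∈[2,3] → 3·1 = 3.
|Patch 1∩Patch 2∩Patch 3| = 0.
|Patch 1 ∪ Patch 2 ∪ Patch 3| = 40 − 5 + 0 = 35.00.

35.00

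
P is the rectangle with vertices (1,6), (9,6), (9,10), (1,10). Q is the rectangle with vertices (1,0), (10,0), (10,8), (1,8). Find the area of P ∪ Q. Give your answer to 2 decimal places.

88.00

By inclusion–exclusion:
Individual areas: |P| = 32, |Q| = 72.
|P∩Q|: x∈[1,9], y∈[6,8] → 8·2 = 16.
|P ∪ Q| = 104 − 16 = 88.00.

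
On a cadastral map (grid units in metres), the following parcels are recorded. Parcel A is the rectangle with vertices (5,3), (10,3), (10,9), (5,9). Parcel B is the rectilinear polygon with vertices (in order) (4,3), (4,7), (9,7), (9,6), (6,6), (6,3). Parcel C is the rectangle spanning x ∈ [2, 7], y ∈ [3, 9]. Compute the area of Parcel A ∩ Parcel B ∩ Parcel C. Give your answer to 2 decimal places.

The intersection is the polygon with vertices (7,7), (7,6), (6,6), (6,3), (5,3), (5,7).
By the shoelace formula its area is 5.00.

5.00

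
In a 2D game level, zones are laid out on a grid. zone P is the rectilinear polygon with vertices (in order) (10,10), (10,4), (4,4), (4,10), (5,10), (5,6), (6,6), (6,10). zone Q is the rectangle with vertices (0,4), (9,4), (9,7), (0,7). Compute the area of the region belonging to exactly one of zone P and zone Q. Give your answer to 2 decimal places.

31.00

|zone P| = 32, |zone Q| = 27, |zone P∩zone Q| = 14.
|zone P △ zone Q| = |zone P| + |zone Q| − 2·|zone P∩zone Q| = 32 + 27 − 28 = 31.00.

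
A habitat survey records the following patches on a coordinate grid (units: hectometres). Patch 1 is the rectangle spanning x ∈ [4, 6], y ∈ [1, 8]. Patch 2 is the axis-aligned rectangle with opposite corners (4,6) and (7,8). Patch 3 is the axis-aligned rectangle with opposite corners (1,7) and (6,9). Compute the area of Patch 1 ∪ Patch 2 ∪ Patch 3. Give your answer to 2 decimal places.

24.00

By inclusion–exclusion:
Individual areas: |Patch 1| = 14, |Patch 2| = 6, |Patch 3| = 10.
|Patch 1∩Patch 2|: x∈[4,6], y∈[6,8] → 2·2 = 4.
|Patch 1∩Patch 3|: x∈[4,6], y∈[7,8] → 2·1 = 2.
|Patch 2∩Patch 3|: x∈[4,6], y∈[7,8] → 2·1 = 2.
|Patch 1∩Patch 2∩Patch 3| = 2.
|Patch 1 ∪ Patch 2 ∪ Patch 3| = 30 − 8 + 2 = 24.00.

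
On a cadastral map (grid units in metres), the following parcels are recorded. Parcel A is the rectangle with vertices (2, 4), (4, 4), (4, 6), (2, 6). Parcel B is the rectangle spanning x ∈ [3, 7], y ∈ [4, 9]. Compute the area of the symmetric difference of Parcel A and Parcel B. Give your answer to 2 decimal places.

20.00

|Parcel A∩Parcel B|: x∈[3,4], y∈[4,6] → 1·2 = 2.
|Parcel A △ Parcel B| = |Parcel A| + |Parcel B| − 2·|Parcel A∩Parcel B| = 4 + 20 − 4 = 20.00.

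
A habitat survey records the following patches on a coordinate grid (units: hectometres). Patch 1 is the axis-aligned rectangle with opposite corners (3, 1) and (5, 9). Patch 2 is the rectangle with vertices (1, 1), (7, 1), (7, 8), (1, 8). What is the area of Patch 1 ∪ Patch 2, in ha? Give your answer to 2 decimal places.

44.00

By inclusion–exclusion:
Individual areas: |Patch 1| = 16, |Patch 2| = 42.
|Patch 1∩Patch 2|: x∈[3,5], y∈[1,8] → 2·7 = 14.
|Patch 1 ∪ Patch 2| = 58 − 14 = 44.00.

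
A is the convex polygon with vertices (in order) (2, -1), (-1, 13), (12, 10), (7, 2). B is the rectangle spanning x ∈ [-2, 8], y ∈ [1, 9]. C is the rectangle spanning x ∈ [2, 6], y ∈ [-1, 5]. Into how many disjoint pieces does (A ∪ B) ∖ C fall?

1

(A ∪ B) ∖ C is a single connected region.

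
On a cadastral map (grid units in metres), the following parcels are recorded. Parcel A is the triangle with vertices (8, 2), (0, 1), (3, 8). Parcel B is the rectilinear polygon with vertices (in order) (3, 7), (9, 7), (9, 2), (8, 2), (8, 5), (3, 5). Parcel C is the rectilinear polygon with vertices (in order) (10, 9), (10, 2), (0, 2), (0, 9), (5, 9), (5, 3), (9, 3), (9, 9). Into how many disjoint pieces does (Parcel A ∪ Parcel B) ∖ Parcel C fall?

2

(Parcel A ∪ Parcel B) ∖ Parcel C splits into 2 disjoint pieces (area 3.7857, area 12.6667).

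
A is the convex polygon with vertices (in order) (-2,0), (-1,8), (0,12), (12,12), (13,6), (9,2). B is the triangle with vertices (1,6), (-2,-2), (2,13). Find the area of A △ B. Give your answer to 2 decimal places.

134.11

|A| = 140, |B| = 6.5, |A∩B| = 6.1937.
|A △ B| = |A| + |B| − 2·|A∩B| = 140 + 6.5 − 12.3875 = 134.11.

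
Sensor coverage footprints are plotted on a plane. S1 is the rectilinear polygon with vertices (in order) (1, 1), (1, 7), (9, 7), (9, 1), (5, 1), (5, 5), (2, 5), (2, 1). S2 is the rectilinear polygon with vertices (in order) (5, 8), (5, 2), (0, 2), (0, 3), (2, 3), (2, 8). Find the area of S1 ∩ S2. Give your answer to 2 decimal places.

7.00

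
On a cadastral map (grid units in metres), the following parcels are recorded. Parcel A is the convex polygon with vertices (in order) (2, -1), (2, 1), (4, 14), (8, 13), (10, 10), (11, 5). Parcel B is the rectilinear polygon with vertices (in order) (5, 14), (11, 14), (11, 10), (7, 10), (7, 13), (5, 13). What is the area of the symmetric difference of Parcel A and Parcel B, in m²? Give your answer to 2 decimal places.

85.25

|Parcel A| = 81.5, |Parcel B| = 18, |Parcel A∩Parcel B| = 7.125.
|Parcel A △ Parcel B| = |Parcel A| + |Parcel B| − 2·|Parcel A∩Parcel B| = 81.5 + 18 − 14.25 = 85.25.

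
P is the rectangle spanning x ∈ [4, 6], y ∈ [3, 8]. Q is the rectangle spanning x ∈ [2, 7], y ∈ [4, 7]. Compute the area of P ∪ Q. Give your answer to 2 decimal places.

By inclusion–exclusion:
Individual areas: |P| = 10, |Q| = 15.
|P∩Q|: x∈[4,6], y∈[4,7] → 2·3 = 6.
|P ∪ Q| = 25 − 6 = 19.00.

19.00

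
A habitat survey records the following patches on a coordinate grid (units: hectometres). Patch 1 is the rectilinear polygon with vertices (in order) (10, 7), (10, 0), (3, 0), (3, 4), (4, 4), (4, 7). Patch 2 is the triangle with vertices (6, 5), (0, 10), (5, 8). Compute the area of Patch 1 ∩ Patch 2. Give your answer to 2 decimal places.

The intersection is the polygon with vertices (4,7), (5.333,7), (6,5), (4,6.667).
By the shoelace formula its area is 1.67.

1.67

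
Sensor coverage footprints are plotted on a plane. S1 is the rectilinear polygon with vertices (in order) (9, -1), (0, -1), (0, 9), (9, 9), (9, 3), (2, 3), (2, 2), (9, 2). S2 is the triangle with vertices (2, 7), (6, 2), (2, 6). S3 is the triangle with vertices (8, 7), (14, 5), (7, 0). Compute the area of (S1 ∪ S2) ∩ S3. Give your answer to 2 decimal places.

|S1 ∪ S2| = 83.1.
|(S1 ∪ S2) ∩ S3| = 7.26.

7.26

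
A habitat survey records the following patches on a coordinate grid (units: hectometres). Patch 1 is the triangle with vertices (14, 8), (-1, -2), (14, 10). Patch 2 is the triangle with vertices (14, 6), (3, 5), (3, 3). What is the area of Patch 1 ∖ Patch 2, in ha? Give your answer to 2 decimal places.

12.71

|Patch 1| = 15, |Patch 1∩Patch 2| = 2.2871.
|Patch 1 ∖ Patch 2| = |Patch 1| − |Patch 1∩Patch 2| = 15 − 2.2871 = 12.71.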